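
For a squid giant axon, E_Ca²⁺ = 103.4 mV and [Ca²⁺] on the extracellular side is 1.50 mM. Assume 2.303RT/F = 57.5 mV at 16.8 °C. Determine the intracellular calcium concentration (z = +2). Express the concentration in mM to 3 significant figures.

0.000380 mM

Nernst: E = (57.5/2) · log₁₀([out]/[in]), so log₁₀([out]/[in]) = 103.4 × 2 / 57.5 = 3.5965.
[out]/[in] = 10^(3.5965) = 3949.
[in] = 1.50 / 3949 = 0.0003798 mM.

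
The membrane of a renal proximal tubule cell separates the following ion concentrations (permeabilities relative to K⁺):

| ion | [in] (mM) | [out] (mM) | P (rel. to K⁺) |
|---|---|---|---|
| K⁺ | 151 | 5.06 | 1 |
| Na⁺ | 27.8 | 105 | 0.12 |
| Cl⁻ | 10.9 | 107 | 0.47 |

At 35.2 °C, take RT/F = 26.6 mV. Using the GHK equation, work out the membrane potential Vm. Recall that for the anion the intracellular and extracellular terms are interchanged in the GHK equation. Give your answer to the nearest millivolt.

-58 mV

Vm = 26.6 · ln[(Σ P·[cation]ₒ + Σ P·[anion]ᵢ) / (Σ P·[cation]ᵢ + Σ P·[anion]ₒ)]
Numerator = 1×5.06 + 0.12×105 + 0.47×10.9 = 22.78
Denominator = 1×151 + 0.12×27.8 + 0.47×107 = 204.6
Vm = 26.6 · ln(0.11134) = 26.6 × (-2.1952) = -58.39 mV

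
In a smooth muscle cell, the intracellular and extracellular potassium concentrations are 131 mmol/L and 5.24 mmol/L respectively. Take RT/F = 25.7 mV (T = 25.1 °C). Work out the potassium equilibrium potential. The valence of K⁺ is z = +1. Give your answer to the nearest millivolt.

-83 mV

E = (25.7/z) · ln([K⁺]_out/[K⁺]_in) with z = +1.
= (25.7/1) · ln(5.24/131) = 25.70 · ln(0.04)
= 25.70 · (-3.2189) = -82.73 mV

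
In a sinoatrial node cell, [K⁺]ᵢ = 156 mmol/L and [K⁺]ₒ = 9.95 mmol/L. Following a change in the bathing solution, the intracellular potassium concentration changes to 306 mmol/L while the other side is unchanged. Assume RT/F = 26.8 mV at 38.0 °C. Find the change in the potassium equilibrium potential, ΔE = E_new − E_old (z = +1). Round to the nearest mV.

E_old = (26.8/1)·ln(9.95/156) = -73.76 mV
E_new = (26.8/1)·ln(9.95/306) = -91.82 mV
ΔE = -91.82 − (-73.76) = -18.06 mV

-18 mV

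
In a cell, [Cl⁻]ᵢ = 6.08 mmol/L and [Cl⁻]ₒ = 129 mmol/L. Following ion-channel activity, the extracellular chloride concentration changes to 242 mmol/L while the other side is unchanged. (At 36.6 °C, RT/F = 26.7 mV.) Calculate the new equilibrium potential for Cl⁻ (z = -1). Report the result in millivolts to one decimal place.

After the shift: [Cl⁻]_out = 242, [Cl⁻]_in = 6.08 mmol/L.
E_new = (26.7/-1)·ln(242/6.08) = -26.70 · (3.6839) = -98.36 mV

-98.4 mV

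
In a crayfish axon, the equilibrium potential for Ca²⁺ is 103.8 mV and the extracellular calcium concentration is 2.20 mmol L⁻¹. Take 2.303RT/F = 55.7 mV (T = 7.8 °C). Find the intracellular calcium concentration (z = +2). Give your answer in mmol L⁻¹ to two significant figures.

Nernst: E = (55.7/2) · log₁₀([out]/[in]), so log₁₀([out]/[in]) = 103.8 × 2 / 55.7 = 3.7271.
[out]/[in] = 10^(3.7271) = 5335.
[in] = 2.20 / 5335 = 0.0004124 mmol L⁻¹.

0.00041 mmol L⁻¹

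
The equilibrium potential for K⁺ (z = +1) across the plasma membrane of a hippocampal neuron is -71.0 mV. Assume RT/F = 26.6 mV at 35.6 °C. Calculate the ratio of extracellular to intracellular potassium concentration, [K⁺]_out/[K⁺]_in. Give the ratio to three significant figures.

0.0693

ln([out]/[in]) = E·z/(26.6) = -71.0 × 1 / 26.6 = -2.6692
[out]/[in] = e^(-2.6692) = 0.06931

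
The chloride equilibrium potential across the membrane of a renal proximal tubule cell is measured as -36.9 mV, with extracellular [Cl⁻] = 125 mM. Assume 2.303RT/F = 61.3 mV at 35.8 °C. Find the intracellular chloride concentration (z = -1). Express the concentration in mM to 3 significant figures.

Nernst: E = (61.3/-1) · log₁₀([out]/[in]), so log₁₀([out]/[in]) = -36.9 × -1 / 61.3 = 0.6020.
[out]/[in] = 10^(0.6020) = 3.999.
[in] = 125 / 3.999 = 31.26 mM.

31.3 mM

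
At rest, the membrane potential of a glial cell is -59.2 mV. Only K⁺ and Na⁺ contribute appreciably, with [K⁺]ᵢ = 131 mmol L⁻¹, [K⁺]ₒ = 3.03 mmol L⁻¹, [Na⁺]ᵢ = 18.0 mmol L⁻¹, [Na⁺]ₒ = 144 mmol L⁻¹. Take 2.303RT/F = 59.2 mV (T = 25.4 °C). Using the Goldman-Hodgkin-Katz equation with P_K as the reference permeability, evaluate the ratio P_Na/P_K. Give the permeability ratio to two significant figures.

0.071

Let α = P_Na/P_K. GHK: Vm = 59.2·log₁₀[(Kₒ + α·Naₒ)/(Kᵢ + α·Naᵢ)].
10^(Vm/59.2) = 10^(-59.2/59.2) = 0.1
So 0.1·(Kᵢ + α·Naᵢ) = Kₒ + α·Naₒ → α = (0.1·131.0 − 3.03) / (144.0 − 0.1·18.0)
α = (13.1 − 3.03) / (144.0 − 1.8) = 10.07/142.2 = 0.07082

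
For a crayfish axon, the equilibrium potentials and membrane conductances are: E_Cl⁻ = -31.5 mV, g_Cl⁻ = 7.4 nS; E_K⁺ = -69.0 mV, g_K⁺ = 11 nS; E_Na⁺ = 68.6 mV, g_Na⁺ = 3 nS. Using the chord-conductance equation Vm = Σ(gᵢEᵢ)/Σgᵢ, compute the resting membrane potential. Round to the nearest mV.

Σ gᵢEᵢ = 7.4·(-31.5) + 11·(-69.0) + 3·(68.6) = -786.30
Σ gᵢ = 7.4 + 11 + 3 = 21.4
Vm = -786.30 / 21.4 = -36.74 mV

-37 mV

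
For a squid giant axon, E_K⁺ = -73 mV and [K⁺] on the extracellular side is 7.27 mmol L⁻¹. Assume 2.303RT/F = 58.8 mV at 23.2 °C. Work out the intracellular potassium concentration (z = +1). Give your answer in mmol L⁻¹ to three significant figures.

127 mmol L⁻¹

Nernst: E = (58.8/1) · log₁₀([out]/[in]), so log₁₀([out]/[in]) = -73.0 × 1 / 58.8 = -1.2415.
[out]/[in] = 10^(-1.2415) = 0.05735.
[in] = 7.27 / 0.05735 = 126.8 mmol L⁻¹.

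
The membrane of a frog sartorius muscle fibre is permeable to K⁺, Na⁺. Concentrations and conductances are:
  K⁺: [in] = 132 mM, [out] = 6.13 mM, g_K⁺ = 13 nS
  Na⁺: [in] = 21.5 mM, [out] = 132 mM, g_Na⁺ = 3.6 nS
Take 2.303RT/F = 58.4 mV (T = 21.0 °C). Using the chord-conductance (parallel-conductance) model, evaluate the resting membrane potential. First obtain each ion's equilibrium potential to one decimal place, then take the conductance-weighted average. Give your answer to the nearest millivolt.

E_K⁺ = (58.4/1)·log₁₀(6.13/132) = -77.9 mV
E_Na⁺ = (58.4/1)·log₁₀(132/21.5) = 46.0 mV
Vm = (Σ gᵢEᵢ)/(Σ gᵢ) = (13·-77.9 + 3.6·46.0) / (13 + 3.6)
= -847.10 / 16.6 = -51.03 mV

-51 mV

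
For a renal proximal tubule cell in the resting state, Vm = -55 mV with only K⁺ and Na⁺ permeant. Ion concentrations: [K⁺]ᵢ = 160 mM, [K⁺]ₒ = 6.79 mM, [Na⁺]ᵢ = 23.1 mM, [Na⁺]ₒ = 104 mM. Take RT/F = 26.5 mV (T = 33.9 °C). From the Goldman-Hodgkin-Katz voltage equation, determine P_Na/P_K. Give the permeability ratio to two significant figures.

0.13

Let α = P_Na/P_K. GHK: Vm = 26.5·ln[(Kₒ + α·Naₒ)/(Kᵢ + α·Naᵢ)].
e^(Vm/26.5) = e^(-55.0/26.5) = 0.1255
So 0.1255·(Kᵢ + α·Naᵢ) = Kₒ + α·Naₒ → α = (0.1255·160.0 − 6.79) / (104.0 − 0.1255·23.1)
α = (20.08 − 6.79) / (104.0 − 2.899) = 13.29/101.1 = 0.1314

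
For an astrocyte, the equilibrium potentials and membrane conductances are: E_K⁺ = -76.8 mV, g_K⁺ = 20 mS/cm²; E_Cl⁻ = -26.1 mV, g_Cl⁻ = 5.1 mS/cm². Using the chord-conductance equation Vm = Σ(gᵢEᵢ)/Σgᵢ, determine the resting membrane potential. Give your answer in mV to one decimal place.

Σ gᵢEᵢ = 20·(-76.8) + 5.1·(-26.1) = -1669.11
Σ gᵢ = 20 + 5.1 = 25.1
Vm = -1669.11 / 25.1 = -66.50 mV

-66.5 mV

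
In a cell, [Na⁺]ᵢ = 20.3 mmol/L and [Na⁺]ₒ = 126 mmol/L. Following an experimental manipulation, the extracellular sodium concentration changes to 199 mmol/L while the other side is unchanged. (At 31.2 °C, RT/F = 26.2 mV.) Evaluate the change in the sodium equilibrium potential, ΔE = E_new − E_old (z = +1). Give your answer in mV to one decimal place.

E_old = (26.2/1)·ln(126/20.3) = 47.83 mV
E_new = (26.2/1)·ln(199/20.3) = 59.81 mV
ΔE = 59.81 − (47.83) = 11.97 mV

12.0 mV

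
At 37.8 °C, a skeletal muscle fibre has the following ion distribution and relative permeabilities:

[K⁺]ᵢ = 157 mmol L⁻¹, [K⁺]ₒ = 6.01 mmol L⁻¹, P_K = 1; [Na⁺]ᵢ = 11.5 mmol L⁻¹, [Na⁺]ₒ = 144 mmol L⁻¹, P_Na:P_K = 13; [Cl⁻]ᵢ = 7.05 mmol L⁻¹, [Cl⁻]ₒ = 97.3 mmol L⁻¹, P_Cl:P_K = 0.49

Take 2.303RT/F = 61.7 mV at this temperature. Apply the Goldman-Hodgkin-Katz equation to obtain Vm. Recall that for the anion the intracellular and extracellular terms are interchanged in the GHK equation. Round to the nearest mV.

Vm = 61.7 · log₁₀[(Σ P·[cation]ₒ + Σ P·[anion]ᵢ) / (Σ P·[cation]ᵢ + Σ P·[anion]ₒ)]
Numerator = 1×6.01 + 13×144 + 0.49×7.05 = 1881
Denominator = 1×157 + 13×11.5 + 0.49×97.3 = 354.2
Vm = 61.7 · log₁₀(5.3122) = 61.7 × (0.7253) = 44.75 mV

45 mV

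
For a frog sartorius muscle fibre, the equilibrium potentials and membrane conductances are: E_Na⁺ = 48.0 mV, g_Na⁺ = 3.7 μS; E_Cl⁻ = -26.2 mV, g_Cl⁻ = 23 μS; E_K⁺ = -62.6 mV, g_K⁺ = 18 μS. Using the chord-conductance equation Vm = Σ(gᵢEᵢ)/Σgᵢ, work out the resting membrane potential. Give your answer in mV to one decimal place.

-34.7 mV

Σ gᵢEᵢ = 3.7·(48.0) + 23·(-26.2) + 18·(-62.6) = -1551.80
Σ gᵢ = 3.7 + 23 + 18 = 44.7
Vm = -1551.80 / 44.7 = -34.72 mV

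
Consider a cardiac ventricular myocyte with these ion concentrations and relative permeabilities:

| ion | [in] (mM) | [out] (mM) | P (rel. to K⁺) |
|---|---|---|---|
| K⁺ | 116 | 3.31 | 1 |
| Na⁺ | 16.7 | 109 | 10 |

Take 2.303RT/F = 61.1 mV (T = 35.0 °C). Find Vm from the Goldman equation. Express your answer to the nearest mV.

36 mV

Vm = 61.1 · log₁₀[(Σ P·[cation]ₒ + Σ P·[anion]ᵢ) / (Σ P·[cation]ᵢ + Σ P·[anion]ₒ)]
Numerator = 1×3.31 + 10×109 = 1093
Denominator = 1×116 + 10×16.7 = 283
Vm = 61.1 · log₁₀(3.8633) = 61.1 × (0.5870) = 35.86 mV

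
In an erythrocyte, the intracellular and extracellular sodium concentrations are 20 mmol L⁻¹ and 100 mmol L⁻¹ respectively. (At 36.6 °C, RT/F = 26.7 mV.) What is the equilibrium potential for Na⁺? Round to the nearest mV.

E = (26.7/z) · ln([Na⁺]_out/[Na⁺]_in) with z = +1.
= (26.7/1) · ln(100/20) = 26.70 · ln(5)
= 26.70 · (1.6094) = 42.97 mV

43 mV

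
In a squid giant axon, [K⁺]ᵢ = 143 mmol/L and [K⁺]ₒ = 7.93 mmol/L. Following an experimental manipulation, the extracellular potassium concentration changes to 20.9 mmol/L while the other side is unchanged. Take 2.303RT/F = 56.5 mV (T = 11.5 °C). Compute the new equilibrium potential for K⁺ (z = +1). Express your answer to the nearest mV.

-47 mV

After the shift: [K⁺]_out = 20.9, [K⁺]_in = 143 mmol/L.
E_new = (56.5/1)·log₁₀(20.9/143) = 56.50 · (-0.8352) = -47.19 mV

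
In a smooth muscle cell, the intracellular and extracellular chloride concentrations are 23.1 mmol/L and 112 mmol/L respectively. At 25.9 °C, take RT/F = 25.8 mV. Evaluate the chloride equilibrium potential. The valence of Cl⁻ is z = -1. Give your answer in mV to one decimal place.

-40.7 mV

E = (25.8/z) · ln([Cl⁻]_out/[Cl⁻]_in) with z = -1.
For an anion, dividing by z = -1 reverses the sign.
= (25.8/-1) · ln(112/23.1) = -25.80 · ln(4.848)
= -25.80 · (1.5787) = -40.73 mV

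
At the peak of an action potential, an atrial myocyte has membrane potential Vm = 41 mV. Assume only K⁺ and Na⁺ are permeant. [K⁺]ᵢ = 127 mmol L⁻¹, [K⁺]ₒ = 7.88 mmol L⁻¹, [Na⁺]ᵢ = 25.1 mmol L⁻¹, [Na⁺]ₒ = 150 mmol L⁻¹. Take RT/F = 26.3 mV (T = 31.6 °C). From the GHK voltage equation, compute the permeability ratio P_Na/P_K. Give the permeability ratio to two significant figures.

Let α = P_Na/P_K. GHK: Vm = 26.3·ln[(Kₒ + α·Naₒ)/(Kᵢ + α·Naᵢ)].
e^(Vm/26.3) = e^(41.0/26.3) = 4.7538
So 4.7538·(Kᵢ + α·Naᵢ) = Kₒ + α·Naₒ → α = (4.7538·127.0 − 7.88) / (150.0 − 4.7538·25.1)
α = (603.7 − 7.88) / (150.0 − 119.3) = 595.8/30.68 = 19.42

19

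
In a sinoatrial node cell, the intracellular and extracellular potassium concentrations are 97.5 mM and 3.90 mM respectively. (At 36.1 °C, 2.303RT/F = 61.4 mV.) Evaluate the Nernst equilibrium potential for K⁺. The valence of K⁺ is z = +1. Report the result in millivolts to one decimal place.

-85.8 mV

E = (61.4/z) · log₁₀([K⁺]_out/[K⁺]_in) with z = +1.
= (61.4/1) · log₁₀(3.90/97.5) = 61.40 · log₁₀(0.04)
= 61.40 · (-1.3979) = -85.83 mV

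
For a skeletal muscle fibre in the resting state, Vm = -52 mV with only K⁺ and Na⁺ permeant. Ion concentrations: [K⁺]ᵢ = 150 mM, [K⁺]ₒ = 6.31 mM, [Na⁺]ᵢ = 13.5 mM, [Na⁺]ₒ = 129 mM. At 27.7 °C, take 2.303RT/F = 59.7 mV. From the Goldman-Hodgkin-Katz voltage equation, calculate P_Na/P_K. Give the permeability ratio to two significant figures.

Let α = P_Na/P_K. GHK: Vm = 59.7·log₁₀[(Kₒ + α·Naₒ)/(Kᵢ + α·Naᵢ)].
10^(Vm/59.7) = 10^(-52.0/59.7) = 0.13458
So 0.13458·(Kᵢ + α·Naᵢ) = Kₒ + α·Naₒ → α = (0.13458·150.0 − 6.31) / (129.0 − 0.13458·13.5)
α = (20.19 − 6.31) / (129.0 − 1.817) = 13.88/127.2 = 0.1091

0.11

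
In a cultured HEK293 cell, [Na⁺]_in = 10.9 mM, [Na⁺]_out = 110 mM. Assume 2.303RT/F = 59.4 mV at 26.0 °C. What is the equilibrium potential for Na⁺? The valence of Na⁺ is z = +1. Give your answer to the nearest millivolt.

60 mV

E = (59.4/z) · log₁₀([Na⁺]_out/[Na⁺]_in) with z = +1.
= (59.4/1) · log₁₀(110/10.9) = 59.40 · log₁₀(10.09)
= 59.40 · (1.0040) = 59.64 mV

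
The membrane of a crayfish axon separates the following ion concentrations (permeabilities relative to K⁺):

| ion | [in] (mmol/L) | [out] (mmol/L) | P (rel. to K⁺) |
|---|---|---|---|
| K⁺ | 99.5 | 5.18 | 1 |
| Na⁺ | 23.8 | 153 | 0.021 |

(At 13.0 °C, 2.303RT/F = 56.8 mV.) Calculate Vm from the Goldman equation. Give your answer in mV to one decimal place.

Vm = 56.8 · log₁₀[(Σ P·[cation]ₒ + Σ P·[anion]ᵢ) / (Σ P·[cation]ᵢ + Σ P·[anion]ₒ)]
Numerator = 1×5.18 + 0.021×153 = 8.393
Denominator = 1×99.5 + 0.021×23.8 = 100
Vm = 56.8 · log₁₀(0.08393) = 56.8 × (-1.0761) = -61.12 mV

-61.1 mV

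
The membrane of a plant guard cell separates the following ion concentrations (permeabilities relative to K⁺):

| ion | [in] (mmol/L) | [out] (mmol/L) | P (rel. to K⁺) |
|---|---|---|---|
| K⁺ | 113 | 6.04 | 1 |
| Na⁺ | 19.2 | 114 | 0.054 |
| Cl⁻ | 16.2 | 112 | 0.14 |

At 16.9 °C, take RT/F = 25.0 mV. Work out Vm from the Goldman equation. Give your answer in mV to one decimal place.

-54.8 mV

Vm = 25.0 · ln[(Σ P·[cation]ₒ + Σ P·[anion]ᵢ) / (Σ P·[cation]ᵢ + Σ P·[anion]ₒ)]
Numerator = 1×6.04 + 0.054×114 + 0.14×16.2 = 14.46
Denominator = 1×113 + 0.054×19.2 + 0.14×112 = 129.7
Vm = 25.0 · ln(0.1115) = 25.0 × (-2.1937) = -54.84 mV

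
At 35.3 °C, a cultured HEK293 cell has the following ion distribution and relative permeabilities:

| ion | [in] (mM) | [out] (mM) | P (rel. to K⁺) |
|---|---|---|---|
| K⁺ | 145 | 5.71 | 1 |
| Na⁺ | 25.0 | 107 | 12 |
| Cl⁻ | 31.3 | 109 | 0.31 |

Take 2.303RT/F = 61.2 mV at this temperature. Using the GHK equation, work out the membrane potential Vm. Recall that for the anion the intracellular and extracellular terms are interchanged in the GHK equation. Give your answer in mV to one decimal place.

26.5 mV

Vm = 61.2 · log₁₀[(Σ P·[cation]ₒ + Σ P·[anion]ᵢ) / (Σ P·[cation]ᵢ + Σ P·[anion]ₒ)]
Numerator = 1×5.71 + 12×107 + 0.31×31.3 = 1299
Denominator = 1×145 + 12×25.0 + 0.31×109 = 478.8
Vm = 61.2 · log₁₀(2.714) = 61.2 × (0.4336) = 26.54 mV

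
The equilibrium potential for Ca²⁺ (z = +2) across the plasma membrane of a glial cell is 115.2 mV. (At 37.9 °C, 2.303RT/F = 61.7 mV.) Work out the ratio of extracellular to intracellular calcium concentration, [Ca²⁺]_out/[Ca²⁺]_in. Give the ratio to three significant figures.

log₁₀([out]/[in]) = E·z/(61.7) = 115.2 × 2 / 61.7 = 3.7342
[out]/[in] = 10^(3.7342) = 5422

5420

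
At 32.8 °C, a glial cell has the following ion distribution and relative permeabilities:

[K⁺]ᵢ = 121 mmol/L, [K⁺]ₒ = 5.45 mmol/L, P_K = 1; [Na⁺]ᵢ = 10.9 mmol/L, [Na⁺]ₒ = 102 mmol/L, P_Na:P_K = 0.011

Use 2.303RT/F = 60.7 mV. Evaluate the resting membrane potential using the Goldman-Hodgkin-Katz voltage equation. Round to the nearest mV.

Vm = 60.7 · log₁₀[(Σ P·[cation]ₒ + Σ P·[anion]ᵢ) / (Σ P·[cation]ᵢ + Σ P·[anion]ₒ)]
Numerator = 1×5.45 + 0.011×102 = 6.572
Denominator = 1×121 + 0.011×10.9 = 121.1
Vm = 60.7 · log₁₀(0.05426) = 60.7 × (-1.2655) = -76.82 mV

-77 mV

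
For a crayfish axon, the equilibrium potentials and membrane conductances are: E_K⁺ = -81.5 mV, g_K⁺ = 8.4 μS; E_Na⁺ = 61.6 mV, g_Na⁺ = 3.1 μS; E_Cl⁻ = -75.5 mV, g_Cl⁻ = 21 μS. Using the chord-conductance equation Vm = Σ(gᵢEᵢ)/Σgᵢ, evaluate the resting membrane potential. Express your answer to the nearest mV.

Σ gᵢEᵢ = 8.4·(-81.5) + 3.1·(61.6) + 21·(-75.5) = -2079.14
Σ gᵢ = 8.4 + 3.1 + 21 = 32.5
Vm = -2079.14 / 32.5 = -63.97 mV

-64 mV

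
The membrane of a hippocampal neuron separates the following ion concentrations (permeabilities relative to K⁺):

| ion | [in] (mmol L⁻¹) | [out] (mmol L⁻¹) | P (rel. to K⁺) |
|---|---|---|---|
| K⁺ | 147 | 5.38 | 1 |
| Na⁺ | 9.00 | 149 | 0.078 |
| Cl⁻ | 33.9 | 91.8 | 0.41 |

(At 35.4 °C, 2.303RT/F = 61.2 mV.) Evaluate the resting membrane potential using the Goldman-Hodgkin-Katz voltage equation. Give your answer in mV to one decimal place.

Vm = 61.2 · log₁₀[(Σ P·[cation]ₒ + Σ P·[anion]ᵢ) / (Σ P·[cation]ᵢ + Σ P·[anion]ₒ)]
Numerator = 1×5.38 + 0.078×149 + 0.41×33.9 = 30.9
Denominator = 1×147 + 0.078×9.00 + 0.41×91.8 = 185.3
Vm = 61.2 · log₁₀(0.16673) = 61.2 × (-0.7780) = -47.61 mV

-47.6 mV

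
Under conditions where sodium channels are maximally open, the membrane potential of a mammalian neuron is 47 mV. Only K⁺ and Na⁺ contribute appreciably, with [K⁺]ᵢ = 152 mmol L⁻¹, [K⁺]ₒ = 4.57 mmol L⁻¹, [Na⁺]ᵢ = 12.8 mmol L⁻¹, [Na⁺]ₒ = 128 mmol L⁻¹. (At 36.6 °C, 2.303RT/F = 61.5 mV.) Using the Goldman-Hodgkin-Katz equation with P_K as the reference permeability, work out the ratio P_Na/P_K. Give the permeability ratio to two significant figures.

16

Let α = P_Na/P_K. GHK: Vm = 61.5·log₁₀[(Kₒ + α·Naₒ)/(Kᵢ + α·Naᵢ)].
10^(Vm/61.5) = 10^(47.0/61.5) = 5.8107
So 5.8107·(Kᵢ + α·Naᵢ) = Kₒ + α·Naₒ → α = (5.8107·152.0 − 4.57) / (128.0 − 5.8107·12.8)
α = (883.2 − 4.57) / (128.0 − 74.38) = 878.7/53.62 = 16.39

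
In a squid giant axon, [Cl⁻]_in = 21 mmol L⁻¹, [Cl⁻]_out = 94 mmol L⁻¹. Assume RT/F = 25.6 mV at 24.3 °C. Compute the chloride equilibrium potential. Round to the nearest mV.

E = (25.6/z) · ln([Cl⁻]_out/[Cl⁻]_in) with z = -1.
For an anion, dividing by z = -1 reverses the sign.
= (25.6/-1) · ln(94/21) = -25.60 · ln(4.476)
= -25.60 · (1.4988) = -38.37 mV

-38 mV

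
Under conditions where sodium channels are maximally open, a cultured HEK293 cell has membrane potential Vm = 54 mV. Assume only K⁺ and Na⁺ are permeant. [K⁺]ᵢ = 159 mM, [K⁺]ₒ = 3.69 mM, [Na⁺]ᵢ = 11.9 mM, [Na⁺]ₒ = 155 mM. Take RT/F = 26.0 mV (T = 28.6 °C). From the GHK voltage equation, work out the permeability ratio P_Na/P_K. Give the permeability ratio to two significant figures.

21

Let α = P_Na/P_K. GHK: Vm = 26.0·ln[(Kₒ + α·Naₒ)/(Kᵢ + α·Naᵢ)].
e^(Vm/26.0) = e^(54.0/26.0) = 7.9799
So 7.9799·(Kᵢ + α·Naᵢ) = Kₒ + α·Naₒ → α = (7.9799·159.0 − 3.69) / (155.0 − 7.9799·11.9)
α = (1269 − 3.69) / (155.0 − 94.96) = 1265/60.04 = 21.07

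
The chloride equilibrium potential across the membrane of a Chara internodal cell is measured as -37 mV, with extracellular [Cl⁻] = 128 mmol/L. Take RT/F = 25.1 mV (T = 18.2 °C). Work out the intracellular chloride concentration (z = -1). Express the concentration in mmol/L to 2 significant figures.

Nernst: E = (25.1/-1) · ln([out]/[in]), so ln([out]/[in]) = -37.0 × -1 / 25.1 = 1.4741.
[out]/[in] = e^(1.4741) = 4.367.
[in] = 128 / 4.367 = 29.31 mmol/L.

29 mmol/L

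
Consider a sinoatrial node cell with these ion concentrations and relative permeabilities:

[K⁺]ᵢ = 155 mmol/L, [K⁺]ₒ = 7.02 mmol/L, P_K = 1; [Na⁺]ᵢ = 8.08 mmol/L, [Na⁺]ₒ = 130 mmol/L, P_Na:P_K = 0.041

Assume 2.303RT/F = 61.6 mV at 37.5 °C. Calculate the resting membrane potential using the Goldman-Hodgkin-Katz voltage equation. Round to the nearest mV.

Vm = 61.6 · log₁₀[(Σ P·[cation]ₒ + Σ P·[anion]ᵢ) / (Σ P·[cation]ᵢ + Σ P·[anion]ₒ)]
Numerator = 1×7.02 + 0.041×130 = 12.35
Denominator = 1×155 + 0.041×8.08 = 155.3
Vm = 61.6 · log₁₀(0.079507) = 61.6 × (-1.0996) = -67.73 mV

-68 mV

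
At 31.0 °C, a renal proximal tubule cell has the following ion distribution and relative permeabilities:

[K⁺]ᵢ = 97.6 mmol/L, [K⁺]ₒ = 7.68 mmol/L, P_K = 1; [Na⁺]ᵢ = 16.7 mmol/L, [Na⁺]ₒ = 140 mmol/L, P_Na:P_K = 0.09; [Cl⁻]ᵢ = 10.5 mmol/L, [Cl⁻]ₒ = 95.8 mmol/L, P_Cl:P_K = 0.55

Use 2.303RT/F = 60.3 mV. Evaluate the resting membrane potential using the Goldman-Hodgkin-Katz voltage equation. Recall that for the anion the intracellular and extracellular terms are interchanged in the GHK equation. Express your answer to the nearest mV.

-46 mV

Vm = 60.3 · log₁₀[(Σ P·[cation]ₒ + Σ P·[anion]ᵢ) / (Σ P·[cation]ᵢ + Σ P·[anion]ₒ)]
Numerator = 1×7.68 + 0.09×140 + 0.55×10.5 = 26.05
Denominator = 1×97.6 + 0.09×16.7 + 0.55×95.8 = 151.8
Vm = 60.3 · log₁₀(0.17165) = 60.3 × (-0.7654) = -46.15 mV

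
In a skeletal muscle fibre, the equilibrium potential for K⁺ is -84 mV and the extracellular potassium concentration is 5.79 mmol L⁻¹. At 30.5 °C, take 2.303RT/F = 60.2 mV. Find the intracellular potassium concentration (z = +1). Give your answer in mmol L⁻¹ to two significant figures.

140 mmol L⁻¹

Nernst: E = (60.2/1) · log₁₀([out]/[in]), so log₁₀([out]/[in]) = -84.0 × 1 / 60.2 = -1.3953.
[out]/[in] = 10^(-1.3953) = 0.04024.
[in] = 5.79 / 0.04024 = 143.9 mmol L⁻¹.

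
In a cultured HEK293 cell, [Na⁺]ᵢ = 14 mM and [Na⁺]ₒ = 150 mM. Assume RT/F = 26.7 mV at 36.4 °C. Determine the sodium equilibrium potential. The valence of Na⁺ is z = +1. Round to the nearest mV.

63 mV

E = (26.7/z) · ln([Na⁺]_out/[Na⁺]_in) with z = +1.
= (26.7/1) · ln(150/14) = 26.70 · ln(10.71)
= 26.70 · (2.3716) = 63.32 mV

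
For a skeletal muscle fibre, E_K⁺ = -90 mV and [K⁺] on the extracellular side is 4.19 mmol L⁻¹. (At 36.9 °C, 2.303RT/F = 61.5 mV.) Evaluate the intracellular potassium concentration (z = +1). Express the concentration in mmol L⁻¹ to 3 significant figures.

Nernst: E = (61.5/1) · log₁₀([out]/[in]), so log₁₀([out]/[in]) = -90.0 × 1 / 61.5 = -1.4634.
[out]/[in] = 10^(-1.4634) = 0.0344.
[in] = 4.19 / 0.0344 = 121.8 mmol L⁻¹.

122 mmol L⁻¹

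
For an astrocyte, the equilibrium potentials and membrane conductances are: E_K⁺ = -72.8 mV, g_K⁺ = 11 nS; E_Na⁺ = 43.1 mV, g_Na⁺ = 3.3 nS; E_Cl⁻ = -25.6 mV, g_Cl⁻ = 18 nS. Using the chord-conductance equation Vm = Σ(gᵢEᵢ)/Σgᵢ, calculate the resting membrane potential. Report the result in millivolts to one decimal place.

-34.7 mV

Σ gᵢEᵢ = 11·(-72.8) + 3.3·(43.1) + 18·(-25.6) = -1119.37
Σ gᵢ = 11 + 3.3 + 18 = 32.3
Vm = -1119.37 / 32.3 = -34.66 mV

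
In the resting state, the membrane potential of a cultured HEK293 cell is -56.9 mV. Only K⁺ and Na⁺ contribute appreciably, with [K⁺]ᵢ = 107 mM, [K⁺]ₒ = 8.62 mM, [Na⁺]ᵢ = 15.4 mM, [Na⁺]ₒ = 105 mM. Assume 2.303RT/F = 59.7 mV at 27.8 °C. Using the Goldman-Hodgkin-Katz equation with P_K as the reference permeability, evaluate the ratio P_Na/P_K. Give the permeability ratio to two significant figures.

Let α = P_Na/P_K. GHK: Vm = 59.7·log₁₀[(Kₒ + α·Naₒ)/(Kᵢ + α·Naᵢ)].
10^(Vm/59.7) = 10^(-56.9/59.7) = 0.1114
So 0.1114·(Kᵢ + α·Naᵢ) = Kₒ + α·Naₒ → α = (0.1114·107.0 − 8.62) / (105.0 − 0.1114·15.4)
α = (11.92 − 8.62) / (105.0 − 1.716) = 3.3/103.3 = 0.03195

0.032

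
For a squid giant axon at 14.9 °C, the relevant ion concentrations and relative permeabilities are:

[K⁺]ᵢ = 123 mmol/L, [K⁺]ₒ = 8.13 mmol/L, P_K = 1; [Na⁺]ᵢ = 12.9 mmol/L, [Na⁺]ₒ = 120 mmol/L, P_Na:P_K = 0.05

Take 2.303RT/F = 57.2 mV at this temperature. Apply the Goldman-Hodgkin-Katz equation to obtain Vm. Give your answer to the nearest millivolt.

-54 mV

Vm = 57.2 · log₁₀[(Σ P·[cation]ₒ + Σ P·[anion]ᵢ) / (Σ P·[cation]ᵢ + Σ P·[anion]ₒ)]
Numerator = 1×8.13 + 0.05×120 = 14.13
Denominator = 1×123 + 0.05×12.9 = 123.6
Vm = 57.2 · log₁₀(0.11428) = 57.2 × (-0.9420) = -53.88 mV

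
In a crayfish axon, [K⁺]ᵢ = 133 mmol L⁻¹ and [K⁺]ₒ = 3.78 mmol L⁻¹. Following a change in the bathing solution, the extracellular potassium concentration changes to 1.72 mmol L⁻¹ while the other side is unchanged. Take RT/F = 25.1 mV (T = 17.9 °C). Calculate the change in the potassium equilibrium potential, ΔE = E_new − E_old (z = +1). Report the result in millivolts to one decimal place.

E_old = (25.1/1)·ln(3.78/133) = -89.37 mV
E_new = (25.1/1)·ln(1.72/133) = -109.14 mV
ΔE = -109.14 − (-89.37) = -19.76 mV

-19.8 mV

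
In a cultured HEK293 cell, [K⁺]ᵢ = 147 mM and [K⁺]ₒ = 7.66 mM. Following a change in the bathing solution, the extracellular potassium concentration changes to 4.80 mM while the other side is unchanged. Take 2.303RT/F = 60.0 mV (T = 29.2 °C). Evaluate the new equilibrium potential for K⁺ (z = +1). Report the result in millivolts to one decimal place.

-89.2 mV

After the shift: [K⁺]_out = 4.80, [K⁺]_in = 147 mM.
E_new = (60.0/1)·log₁₀(4.80/147) = 60.00 · (-1.4861) = -89.16 mV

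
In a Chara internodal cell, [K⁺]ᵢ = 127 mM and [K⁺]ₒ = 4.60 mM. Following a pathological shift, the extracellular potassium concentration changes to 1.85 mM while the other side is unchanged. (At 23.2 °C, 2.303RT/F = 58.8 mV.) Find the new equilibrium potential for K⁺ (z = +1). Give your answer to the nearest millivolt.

-108 mV

After the shift: [K⁺]_out = 1.85, [K⁺]_in = 127 mM.
E_new = (58.8/1)·log₁₀(1.85/127) = 58.80 · (-1.8366) = -107.99 mV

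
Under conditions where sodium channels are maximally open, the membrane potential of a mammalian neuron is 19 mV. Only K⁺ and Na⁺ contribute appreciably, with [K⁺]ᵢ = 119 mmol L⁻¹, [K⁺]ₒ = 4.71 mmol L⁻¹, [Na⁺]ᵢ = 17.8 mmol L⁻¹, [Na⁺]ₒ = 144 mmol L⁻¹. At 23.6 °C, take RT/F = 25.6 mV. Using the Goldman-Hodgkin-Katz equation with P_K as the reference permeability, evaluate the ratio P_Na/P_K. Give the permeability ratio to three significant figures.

Let α = P_Na/P_K. GHK: Vm = 25.6·ln[(Kₒ + α·Naₒ)/(Kᵢ + α·Naᵢ)].
e^(Vm/25.6) = e^(19.0/25.6) = 2.1005
So 2.1005·(Kᵢ + α·Naᵢ) = Kₒ + α·Naₒ → α = (2.1005·119.0 − 4.71) / (144.0 − 2.1005·17.8)
α = (250 − 4.71) / (144.0 − 37.39) = 245.3/106.6 = 2.3

2.30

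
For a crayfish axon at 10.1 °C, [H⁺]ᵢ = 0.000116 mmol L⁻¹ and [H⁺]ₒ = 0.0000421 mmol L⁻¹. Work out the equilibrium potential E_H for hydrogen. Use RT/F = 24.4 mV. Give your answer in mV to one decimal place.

-24.7 mV

E = (24.4/z) · ln([H⁺]_out/[H⁺]_in) with z = +1.
= (24.4/1) · ln(0.0000421/0.000116) = 24.40 · ln(0.3629)
= 24.40 · (-1.0135) = -24.73 mV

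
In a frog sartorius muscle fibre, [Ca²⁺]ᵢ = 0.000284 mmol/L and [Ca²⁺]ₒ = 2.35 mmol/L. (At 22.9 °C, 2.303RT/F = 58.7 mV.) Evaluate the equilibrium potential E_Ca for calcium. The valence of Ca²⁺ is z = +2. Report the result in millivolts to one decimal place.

115.0 mV

E = (58.7/z) · log₁₀([Ca²⁺]_out/[Ca²⁺]_in) with z = +2.
= (58.7/2) · log₁₀(2.35/0.000284) = 29.35 · log₁₀(8275)
= 29.35 · (3.9177) = 114.99 mV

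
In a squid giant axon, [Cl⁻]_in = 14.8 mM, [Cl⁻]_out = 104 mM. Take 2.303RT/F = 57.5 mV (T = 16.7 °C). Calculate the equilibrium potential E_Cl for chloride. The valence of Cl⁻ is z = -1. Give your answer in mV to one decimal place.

E = (57.5/z) · log₁₀([Cl⁻]_out/[Cl⁻]_in) with z = -1.
For an anion, dividing by z = -1 reverses the sign.
= (57.5/-1) · log₁₀(104/14.8) = -57.50 · log₁₀(7.027)
= -57.50 · (0.8468) = -48.69 mV

-48.7 mV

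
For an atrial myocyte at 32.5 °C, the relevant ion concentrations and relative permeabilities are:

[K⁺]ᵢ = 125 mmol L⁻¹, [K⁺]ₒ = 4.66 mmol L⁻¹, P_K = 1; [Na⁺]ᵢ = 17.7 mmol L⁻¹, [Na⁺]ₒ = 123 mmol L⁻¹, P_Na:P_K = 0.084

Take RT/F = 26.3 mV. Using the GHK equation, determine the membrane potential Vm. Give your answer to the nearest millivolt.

-56 mV

Vm = 26.3 · ln[(Σ P·[cation]ₒ + Σ P·[anion]ᵢ) / (Σ P·[cation]ᵢ + Σ P·[anion]ₒ)]
Numerator = 1×4.66 + 0.084×123 = 14.99
Denominator = 1×125 + 0.084×17.7 = 126.5
Vm = 26.3 · ln(0.11853) = 26.3 × (-2.1326) = -56.09 mV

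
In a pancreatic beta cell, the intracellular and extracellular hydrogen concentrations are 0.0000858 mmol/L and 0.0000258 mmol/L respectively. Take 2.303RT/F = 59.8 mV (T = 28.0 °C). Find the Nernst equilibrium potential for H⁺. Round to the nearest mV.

E = (59.8/z) · log₁₀([H⁺]_out/[H⁺]_in) with z = +1.
= (59.8/1) · log₁₀(0.0000258/0.0000858) = 59.80 · log₁₀(0.3007)
= 59.80 · (-0.5219) = -31.21 mV

-31 mV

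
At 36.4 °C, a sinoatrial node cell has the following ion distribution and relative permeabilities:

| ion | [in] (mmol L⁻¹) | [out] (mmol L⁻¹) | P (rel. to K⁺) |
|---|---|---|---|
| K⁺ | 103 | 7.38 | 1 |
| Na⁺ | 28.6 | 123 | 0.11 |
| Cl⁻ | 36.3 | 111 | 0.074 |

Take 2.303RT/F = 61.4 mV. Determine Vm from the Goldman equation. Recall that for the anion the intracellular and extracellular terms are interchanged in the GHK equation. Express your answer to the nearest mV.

Vm = 61.4 · log₁₀[(Σ P·[cation]ₒ + Σ P·[anion]ᵢ) / (Σ P·[cation]ᵢ + Σ P·[anion]ₒ)]
Numerator = 1×7.38 + 0.11×123 + 0.074×36.3 = 23.6
Denominator = 1×103 + 0.11×28.6 + 0.074×111 = 114.4
Vm = 61.4 · log₁₀(0.20633) = 61.4 × (-0.6854) = -42.09 mV

-42 mV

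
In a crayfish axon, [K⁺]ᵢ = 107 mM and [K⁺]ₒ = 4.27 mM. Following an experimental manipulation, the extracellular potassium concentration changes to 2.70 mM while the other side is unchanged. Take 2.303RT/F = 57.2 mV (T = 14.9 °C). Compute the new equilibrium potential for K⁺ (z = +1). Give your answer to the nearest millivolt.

-91 mV

After the shift: [K⁺]_out = 2.70, [K⁺]_in = 107 mM.
E_new = (57.2/1)·log₁₀(2.70/107) = 57.20 · (-1.5980) = -91.41 mV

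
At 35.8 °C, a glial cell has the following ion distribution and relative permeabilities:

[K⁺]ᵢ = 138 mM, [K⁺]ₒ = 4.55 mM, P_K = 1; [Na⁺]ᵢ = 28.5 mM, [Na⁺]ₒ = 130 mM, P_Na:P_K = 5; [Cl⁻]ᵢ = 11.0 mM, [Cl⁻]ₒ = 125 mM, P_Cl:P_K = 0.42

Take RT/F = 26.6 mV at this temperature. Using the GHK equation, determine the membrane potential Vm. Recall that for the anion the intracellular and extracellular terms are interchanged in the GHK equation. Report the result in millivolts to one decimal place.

Vm = 26.6 · ln[(Σ P·[cation]ₒ + Σ P·[anion]ᵢ) / (Σ P·[cation]ᵢ + Σ P·[anion]ₒ)]
Numerator = 1×4.55 + 5×130 + 0.42×11.0 = 659.2
Denominator = 1×138 + 5×28.5 + 0.42×125 = 333
Vm = 26.6 · ln(1.9795) = 26.6 × (0.6828) = 18.16 mV

18.2 mV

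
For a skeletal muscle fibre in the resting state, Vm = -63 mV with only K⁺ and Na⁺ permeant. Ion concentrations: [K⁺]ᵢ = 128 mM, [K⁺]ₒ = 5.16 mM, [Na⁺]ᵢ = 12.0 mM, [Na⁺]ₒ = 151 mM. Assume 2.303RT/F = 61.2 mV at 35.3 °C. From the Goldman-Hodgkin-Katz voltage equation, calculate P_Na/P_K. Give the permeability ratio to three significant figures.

Let α = P_Na/P_K. GHK: Vm = 61.2·log₁₀[(Kₒ + α·Naₒ)/(Kᵢ + α·Naᵢ)].
10^(Vm/61.2) = 10^(-63.0/61.2) = 0.093452
So 0.093452·(Kᵢ + α·Naᵢ) = Kₒ + α·Naₒ → α = (0.093452·128.0 − 5.16) / (151.0 − 0.093452·12.0)
α = (11.96 − 5.16) / (151.0 − 1.121) = 6.802/149.9 = 0.04538

0.0454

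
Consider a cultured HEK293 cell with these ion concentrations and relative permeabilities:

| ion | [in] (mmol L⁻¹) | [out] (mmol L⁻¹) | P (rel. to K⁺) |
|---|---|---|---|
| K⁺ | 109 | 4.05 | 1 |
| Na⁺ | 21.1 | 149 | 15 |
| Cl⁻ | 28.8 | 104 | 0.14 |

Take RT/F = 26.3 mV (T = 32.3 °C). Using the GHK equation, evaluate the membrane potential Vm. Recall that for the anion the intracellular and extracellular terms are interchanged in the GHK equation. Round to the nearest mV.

43 mV

Vm = 26.3 · ln[(Σ P·[cation]ₒ + Σ P·[anion]ᵢ) / (Σ P·[cation]ᵢ + Σ P·[anion]ₒ)]
Numerator = 1×4.05 + 15×149 + 0.14×28.8 = 2243
Denominator = 1×109 + 15×21.1 + 0.14×104 = 440.1
Vm = 26.3 · ln(5.0972) = 26.3 × (1.6287) = 42.83 mV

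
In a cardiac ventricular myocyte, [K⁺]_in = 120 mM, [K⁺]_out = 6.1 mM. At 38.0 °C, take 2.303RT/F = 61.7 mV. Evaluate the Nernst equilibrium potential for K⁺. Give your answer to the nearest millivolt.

-80 mV

E = (61.7/z) · log₁₀([K⁺]_out/[K⁺]_in) with z = +1.
= (61.7/1) · log₁₀(6.1/120) = 61.70 · log₁₀(0.05083)
= 61.70 · (-1.2939) = -79.83 mV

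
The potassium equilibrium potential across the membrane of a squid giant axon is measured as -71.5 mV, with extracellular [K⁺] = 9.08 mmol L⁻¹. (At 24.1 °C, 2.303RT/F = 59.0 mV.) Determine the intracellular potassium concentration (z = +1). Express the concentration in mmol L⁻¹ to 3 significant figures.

Nernst: E = (59.0/1) · log₁₀([out]/[in]), so log₁₀([out]/[in]) = -71.5 × 1 / 59.0 = -1.2119.
[out]/[in] = 10^(-1.2119) = 0.0614.
[in] = 9.08 / 0.0614 = 147.9 mmol L⁻¹.

148 mmol L⁻¹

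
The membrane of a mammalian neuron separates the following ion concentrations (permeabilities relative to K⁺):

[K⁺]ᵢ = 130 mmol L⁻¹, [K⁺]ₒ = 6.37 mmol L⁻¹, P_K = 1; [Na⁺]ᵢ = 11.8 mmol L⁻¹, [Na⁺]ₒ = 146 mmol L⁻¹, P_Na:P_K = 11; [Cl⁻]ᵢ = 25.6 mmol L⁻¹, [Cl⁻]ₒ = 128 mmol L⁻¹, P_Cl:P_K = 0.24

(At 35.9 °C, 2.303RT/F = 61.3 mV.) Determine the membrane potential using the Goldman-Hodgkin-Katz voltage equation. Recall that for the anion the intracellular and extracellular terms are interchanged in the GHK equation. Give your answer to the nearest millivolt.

46 mV

Vm = 61.3 · log₁₀[(Σ P·[cation]ₒ + Σ P·[anion]ᵢ) / (Σ P·[cation]ᵢ + Σ P·[anion]ₒ)]
Numerator = 1×6.37 + 11×146 + 0.24×25.6 = 1619
Denominator = 1×130 + 11×11.8 + 0.24×128 = 290.5
Vm = 61.3 · log₁₀(5.5711) = 61.3 × (0.7459) = 45.73 mV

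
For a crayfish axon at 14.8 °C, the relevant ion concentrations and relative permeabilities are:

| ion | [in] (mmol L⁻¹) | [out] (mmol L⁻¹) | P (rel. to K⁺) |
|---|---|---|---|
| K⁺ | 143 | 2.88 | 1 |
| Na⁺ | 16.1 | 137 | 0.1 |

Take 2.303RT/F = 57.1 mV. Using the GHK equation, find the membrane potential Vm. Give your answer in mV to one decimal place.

Vm = 57.1 · log₁₀[(Σ P·[cation]ₒ + Σ P·[anion]ᵢ) / (Σ P·[cation]ᵢ + Σ P·[anion]ₒ)]
Numerator = 1×2.88 + 0.1×137 = 16.58
Denominator = 1×143 + 0.1×16.1 = 144.6
Vm = 57.1 · log₁₀(0.11465) = 57.1 × (-0.9406) = -53.71 mV

-53.7 mV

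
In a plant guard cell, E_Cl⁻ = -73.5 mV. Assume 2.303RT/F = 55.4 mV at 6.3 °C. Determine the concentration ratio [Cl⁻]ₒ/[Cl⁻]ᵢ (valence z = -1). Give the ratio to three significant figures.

log₁₀([out]/[in]) = E·z/(55.4) = -73.5 × -1 / 55.4 = 1.3267
[out]/[in] = 10^(1.3267) = 21.22

21.2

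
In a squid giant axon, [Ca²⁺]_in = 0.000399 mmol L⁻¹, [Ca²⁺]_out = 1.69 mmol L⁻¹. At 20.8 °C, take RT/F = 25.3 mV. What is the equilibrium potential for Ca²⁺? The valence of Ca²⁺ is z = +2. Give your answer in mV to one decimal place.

E = (25.3/z) · ln([Ca²⁺]_out/[Ca²⁺]_in) with z = +2.
= (25.3/2) · ln(1.69/0.000399) = 12.65 · ln(4236)
= 12.65 · (8.3513) = 105.64 mV

105.6 mV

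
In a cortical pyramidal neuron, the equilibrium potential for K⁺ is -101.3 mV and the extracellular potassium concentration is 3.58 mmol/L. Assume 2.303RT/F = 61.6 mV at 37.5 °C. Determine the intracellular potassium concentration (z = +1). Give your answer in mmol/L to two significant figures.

160 mmol/L

Nernst: E = (61.6/1) · log₁₀([out]/[in]), so log₁₀([out]/[in]) = -101.3 × 1 / 61.6 = -1.6445.
[out]/[in] = 10^(-1.6445) = 0.02267.
[in] = 3.58 / 0.02267 = 157.9 mmol/L.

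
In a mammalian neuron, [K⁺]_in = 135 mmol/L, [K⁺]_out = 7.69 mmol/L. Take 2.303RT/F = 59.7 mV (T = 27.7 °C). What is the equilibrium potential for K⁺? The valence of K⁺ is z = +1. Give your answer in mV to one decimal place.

E = (59.7/z) · log₁₀([K⁺]_out/[K⁺]_in) with z = +1.
= (59.7/1) · log₁₀(7.69/135) = 59.70 · log₁₀(0.05696)
= 59.70 · (-1.2444) = -74.29 mV

-74.3 mV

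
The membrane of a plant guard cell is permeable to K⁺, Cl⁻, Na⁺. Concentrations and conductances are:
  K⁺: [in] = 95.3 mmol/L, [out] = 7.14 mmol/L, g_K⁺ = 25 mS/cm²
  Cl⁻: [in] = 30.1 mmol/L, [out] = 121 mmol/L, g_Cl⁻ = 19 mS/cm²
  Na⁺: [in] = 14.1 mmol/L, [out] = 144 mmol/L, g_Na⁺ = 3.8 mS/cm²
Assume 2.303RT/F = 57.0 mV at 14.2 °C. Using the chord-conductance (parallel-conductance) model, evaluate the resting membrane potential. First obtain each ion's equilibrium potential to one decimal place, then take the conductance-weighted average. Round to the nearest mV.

-43 mV

E_K⁺ = (57.0/1)·log₁₀(7.14/95.3) = -64.1 mV
E_Cl⁻ = (57.0/-1)·log₁₀(121/30.1) = -34.4 mV
E_Na⁺ = (57.0/1)·log₁₀(144/14.1) = 57.5 mV
Vm = (Σ gᵢEᵢ)/(Σ gᵢ) = (25·-64.1 + 19·-34.4 + 3.8·57.5) / (25 + 19 + 3.8)
= -2037.60 / 47.8 = -42.63 mV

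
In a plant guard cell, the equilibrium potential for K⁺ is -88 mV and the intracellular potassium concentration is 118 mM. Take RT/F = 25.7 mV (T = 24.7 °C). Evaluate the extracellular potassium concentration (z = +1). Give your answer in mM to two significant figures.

3.8 mM

Nernst: E = (25.7/1) · ln([out]/[in]), so ln([out]/[in]) = -88.0 × 1 / 25.7 = -3.4241.
[out]/[in] = e^(-3.4241) = 0.03258.
[out] = 0.03258 × 118 = 3.844 mM.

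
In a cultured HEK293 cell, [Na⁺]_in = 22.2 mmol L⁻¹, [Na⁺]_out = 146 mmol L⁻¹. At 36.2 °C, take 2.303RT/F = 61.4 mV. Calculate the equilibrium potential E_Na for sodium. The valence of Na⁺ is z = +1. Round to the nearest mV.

E = (61.4/z) · log₁₀([Na⁺]_out/[Na⁺]_in) with z = +1.
= (61.4/1) · log₁₀(146/22.2) = 61.40 · log₁₀(6.577)
= 61.40 · (0.8180) = 50.23 mV

50 mV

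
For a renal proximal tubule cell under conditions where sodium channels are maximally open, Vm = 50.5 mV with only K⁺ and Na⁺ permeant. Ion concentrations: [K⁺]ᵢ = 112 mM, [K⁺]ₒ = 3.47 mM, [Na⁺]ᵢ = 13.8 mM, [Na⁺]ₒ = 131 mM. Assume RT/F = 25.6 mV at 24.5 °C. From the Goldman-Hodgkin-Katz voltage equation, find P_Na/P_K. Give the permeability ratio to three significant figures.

25.2

Let α = P_Na/P_K. GHK: Vm = 25.6·ln[(Kₒ + α·Naₒ)/(Kᵢ + α·Naᵢ)].
e^(Vm/25.6) = e^(50.5/25.6) = 7.1897
So 7.1897·(Kᵢ + α·Naᵢ) = Kₒ + α·Naₒ → α = (7.1897·112.0 − 3.47) / (131.0 − 7.1897·13.8)
α = (805.3 − 3.47) / (131.0 − 99.22) = 801.8/31.78 = 25.23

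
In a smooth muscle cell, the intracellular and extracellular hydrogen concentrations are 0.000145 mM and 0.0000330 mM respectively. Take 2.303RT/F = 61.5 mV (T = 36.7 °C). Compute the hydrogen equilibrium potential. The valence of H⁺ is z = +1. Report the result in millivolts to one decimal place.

-39.5 mV

E = (61.5/z) · log₁₀([H⁺]_out/[H⁺]_in) with z = +1.
= (61.5/1) · log₁₀(0.0000330/0.000145) = 61.50 · log₁₀(0.2276)
= 61.50 · (-0.6429) = -39.54 mV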